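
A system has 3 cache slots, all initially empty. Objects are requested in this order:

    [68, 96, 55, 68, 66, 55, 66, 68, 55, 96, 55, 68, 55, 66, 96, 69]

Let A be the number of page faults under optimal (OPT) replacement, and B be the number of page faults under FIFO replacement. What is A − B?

-2

Under OPT: F F F . F . . . . F . . . F . F → 7 faults.
Under FIFO: F F F . F . . F . F F . . F . F → 9 faults.
A − B = 7 − 9 = -2.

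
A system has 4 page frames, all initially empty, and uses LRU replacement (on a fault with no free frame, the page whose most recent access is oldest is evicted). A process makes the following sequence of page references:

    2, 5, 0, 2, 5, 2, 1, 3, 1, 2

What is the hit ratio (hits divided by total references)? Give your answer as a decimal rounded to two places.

2: fault, frames (2)
5: fault, frames (2 5)
0: fault, frames (2 5 0)
2: hit
5: hit
2: hit
1: fault, frames (0 5 2 1)
3: fault, evict 0, frames (5 2 1 3)
1: hit
2: hit
Hits: 5 of 10 references → 5/10 = 0.5000.

0.50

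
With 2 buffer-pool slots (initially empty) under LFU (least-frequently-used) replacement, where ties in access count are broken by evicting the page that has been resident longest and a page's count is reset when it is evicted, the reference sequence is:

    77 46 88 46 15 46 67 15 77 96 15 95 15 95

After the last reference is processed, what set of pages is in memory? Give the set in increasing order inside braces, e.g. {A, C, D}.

77 → miss, frames {77}
46 → miss, frames {77,46}
88 → miss, evict 77, frames {46,88}
46 → hit
15 → miss, evict 88, frames {46,15}
46 → hit
67 → miss, evict 15, frames {46,67}
15 → miss, evict 67, frames {46,15}
77 → miss, evict 15, frames {46,77}
96 → miss, evict 77, frames {46,96}
15 → miss, evict 96, frames {46,15}
95 → miss, evict 15, frames {46,95}
15 → miss, evict 95, frames {46,15}
95 → miss, evict 15, frames {46,95}

{46, 95}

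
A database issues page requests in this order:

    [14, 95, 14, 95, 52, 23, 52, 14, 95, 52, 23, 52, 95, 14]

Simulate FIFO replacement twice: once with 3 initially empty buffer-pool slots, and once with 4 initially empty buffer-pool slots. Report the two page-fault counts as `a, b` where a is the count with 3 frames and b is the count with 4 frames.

3 frames: F F . . F F . F F F F . . F → 9 faults.
4 frames: F F . . F F . . . . . . . . → 4 faults.
4 < 9: adding a frame reduced faults, as is typical.

9, 4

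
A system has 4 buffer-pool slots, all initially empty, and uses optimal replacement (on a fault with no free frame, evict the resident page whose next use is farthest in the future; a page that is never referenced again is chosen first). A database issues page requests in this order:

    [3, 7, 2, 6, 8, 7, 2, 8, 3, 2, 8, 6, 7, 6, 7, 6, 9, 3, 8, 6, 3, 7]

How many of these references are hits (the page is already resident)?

14

3: miss, frames {3}
7: miss, frames {3,7}
2: miss, frames {3,7,2}
6: miss, frames {3,7,2,6}
8: miss, evict 6, frames {3,7,2,8}
7: hit
2: hit
8: hit
3: hit
2: hit
8: hit
6: miss, evict 2, frames {3,7,8,6}
7: hit
6: hit
7: hit
6: hit
9: miss, evict 7, frames {3,8,6,9}
3: hit
8: hit
6: hit
3: hit
7: miss, evict 9, frames {3,8,6,7}
Hits: 14.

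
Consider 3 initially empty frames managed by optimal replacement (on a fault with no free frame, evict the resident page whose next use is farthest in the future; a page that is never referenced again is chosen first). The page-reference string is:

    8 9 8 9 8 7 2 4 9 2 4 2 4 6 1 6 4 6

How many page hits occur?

11

8 -> miss, frames (8)
9 -> miss, frames (8 9)
8 -> hit
9 -> hit
8 -> hit
7 -> miss, frames (8 9 7)
2 -> miss, evict 7, frames (8 9 2)
4 -> miss, evict 8, frames (9 2 4)
9 -> hit
2 -> hit
4 -> hit
2 -> hit
4 -> hit
6 -> miss, evict 2, frames (9 4 6)
1 -> miss, evict 9, frames (4 6 1)
6 -> hit
4 -> hit
6 -> hit
Hits: 11.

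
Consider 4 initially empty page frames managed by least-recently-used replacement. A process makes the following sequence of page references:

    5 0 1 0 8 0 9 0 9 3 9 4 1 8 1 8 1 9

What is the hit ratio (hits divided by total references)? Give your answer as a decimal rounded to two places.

0.50

5 → fault, frames {5}
0 → fault, frames {5,0}
1 → fault, frames {5,0,1}
0 → hit
8 → fault, frames {5,1,0,8}
0 → hit
9 → fault, evict 5, frames {1,8,0,9}
0 → hit
9 → hit
3 → fault, evict 1, frames {8,0,9,3}
9 → hit
4 → fault, evict 8, frames {0,3,9,4}
1 → fault, evict 0, frames {3,9,4,1}
8 → fault, evict 3, frames {9,4,1,8}
1 → hit
8 → hit
1 → hit
9 → hit
Hits: 9 of 18 references → 9/18 = 0.5000.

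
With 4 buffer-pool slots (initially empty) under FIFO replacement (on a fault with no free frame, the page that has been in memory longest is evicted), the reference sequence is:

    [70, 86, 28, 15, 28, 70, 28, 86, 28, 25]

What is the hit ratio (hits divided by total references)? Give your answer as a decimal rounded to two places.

70 → fault, frames (70)
86 → fault, frames (70 86)
28 → fault, frames (70 86 28)
15 → fault, frames (70 86 28 15)
28 → hit
70 → hit
28 → hit
86 → hit
28 → hit
25 → fault, evict 70, frames (86 28 15 25)
Hits: 5 of 10 references → 5/10 = 0.5000.

0.50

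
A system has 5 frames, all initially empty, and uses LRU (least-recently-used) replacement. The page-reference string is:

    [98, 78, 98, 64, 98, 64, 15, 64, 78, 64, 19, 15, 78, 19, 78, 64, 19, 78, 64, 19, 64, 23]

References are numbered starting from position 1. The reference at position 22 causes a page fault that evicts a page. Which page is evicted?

pos 1: 98 → miss, frames (98)
pos 2: 78 → miss, frames (98 78)
pos 3: 98 → hit
pos 4: 64 → miss, frames (78 98 64)
pos 5: 98 → hit
pos 6: 64 → hit
pos 7: 15 → miss, frames (78 98 64 15)
pos 8: 64 → hit
pos 9: 78 → hit
pos 10: 64 → hit
pos 11: 19 → miss, frames (98 15 78 64 19)
pos 12: 15 → hit
pos 13: 78 → hit
pos 14: 19 → hit
pos 15: 78 → hit
pos 16: 64 → hit
pos 17: 19 → hit
pos 18: 78 → hit
pos 19: 64 → hit
pos 20: 19 → hit
pos 21: 64 → hit
pos 22: 23 → miss, evict 98, frames (15 78 19 64 23)
At position 22, page 98 is evicted.

98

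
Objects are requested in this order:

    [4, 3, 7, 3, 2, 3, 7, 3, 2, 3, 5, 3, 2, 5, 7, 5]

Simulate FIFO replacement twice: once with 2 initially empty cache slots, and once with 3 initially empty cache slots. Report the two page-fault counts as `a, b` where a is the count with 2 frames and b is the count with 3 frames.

12, 7

2 frames: F F F . F F F . F F F . F . F F → 12 faults.
3 frames: F F F . F . . . . . F F . . F . → 7 faults.
7 < 12: adding a frame reduced faults, as is typical.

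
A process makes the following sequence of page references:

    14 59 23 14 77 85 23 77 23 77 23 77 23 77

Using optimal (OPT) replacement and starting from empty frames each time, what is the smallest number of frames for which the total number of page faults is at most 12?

2

f=1: 14 faults
f=2: 6 faults
f=3: 5 faults
f=4: 5 faults
f=5: 5 faults
Smallest f with faults ≤ 12 is 2.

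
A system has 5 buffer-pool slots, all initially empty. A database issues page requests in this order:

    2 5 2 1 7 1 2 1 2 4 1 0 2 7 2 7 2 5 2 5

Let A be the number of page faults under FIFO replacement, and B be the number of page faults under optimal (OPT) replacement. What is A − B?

Under FIFO: F F . F F . . . . F . F F . . . . F . . → 8 faults.
Under OPT: F F . F F . . . . F . F . . . . . . . . → 6 faults.
A − B = 8 − 6 = 2.

2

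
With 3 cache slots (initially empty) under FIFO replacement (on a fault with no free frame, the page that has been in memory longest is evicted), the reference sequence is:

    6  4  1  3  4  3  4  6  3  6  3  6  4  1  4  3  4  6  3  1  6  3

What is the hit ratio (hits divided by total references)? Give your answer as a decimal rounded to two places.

0.59

6: fault, frames [6]
4: fault, frames [6, 4]
1: fault, frames [6, 4, 1]
3: fault, evict 6, frames [4, 1, 3]
4: hit
3: hit
4: hit
6: fault, evict 4, frames [1, 3, 6]
3: hit
6: hit
3: hit
6: hit
4: fault, evict 1, frames [3, 6, 4]
1: fault, evict 3, frames [6, 4, 1]
4: hit
3: fault, evict 6, frames [4, 1, 3]
4: hit
6: fault, evict 4, frames [1, 3, 6]
3: hit
1: hit
6: hit
3: hit
Hits: 13 of 22 references → 13/22 = 0.5909.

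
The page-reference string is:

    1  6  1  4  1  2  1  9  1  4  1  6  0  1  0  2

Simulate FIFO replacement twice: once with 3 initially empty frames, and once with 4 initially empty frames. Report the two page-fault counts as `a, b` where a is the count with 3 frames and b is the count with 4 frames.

3 frames: F F . F . F F F . F . F F F . F → 11 faults.
4 frames: F F . F . F . F F . . F F . . F → 9 faults.
9 < 11: adding a frame reduced faults, as is typical.

11, 9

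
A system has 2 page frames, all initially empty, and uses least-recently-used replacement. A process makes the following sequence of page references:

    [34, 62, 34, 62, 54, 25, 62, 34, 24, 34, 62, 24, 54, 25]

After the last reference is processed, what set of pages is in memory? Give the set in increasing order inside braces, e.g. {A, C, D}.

{25, 54}

34: fault, frames [34]
62: fault, frames [34, 62]
34: hit
62: hit
54: fault, evict 34, frames [62, 54]
25: fault, evict 62, frames [54, 25]
62: fault, evict 54, frames [25, 62]
34: fault, evict 25, frames [62, 34]
24: fault, evict 62, frames [34, 24]
34: hit
62: fault, evict 24, frames [34, 62]
24: fault, evict 34, frames [62, 24]
54: fault, evict 62, frames [24, 54]
25: fault, evict 24, frames [54, 25]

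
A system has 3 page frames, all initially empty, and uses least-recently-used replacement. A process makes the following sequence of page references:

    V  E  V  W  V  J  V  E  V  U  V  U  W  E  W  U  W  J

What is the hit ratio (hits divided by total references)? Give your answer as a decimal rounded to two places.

V → miss, frames (V)
E → miss, frames (V E)
V → hit
W → miss, frames (E V W)
V → hit
J → miss, evict E, frames (W V J)
V → hit
E → miss, evict W, frames (J V E)
V → hit
U → miss, evict J, frames (E V U)
V → hit
U → hit
W → miss, evict E, frames (V U W)
E → miss, evict V, frames (U W E)
W → hit
U → hit
W → hit
J → miss, evict E, frames (U W J)
Hits: 9 of 18 references → 9/18 = 0.5000.

0.50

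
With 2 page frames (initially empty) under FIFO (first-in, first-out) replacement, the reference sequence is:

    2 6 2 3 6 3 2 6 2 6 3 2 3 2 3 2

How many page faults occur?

7

2: fault, frames (2)
6: fault, frames (2 6)
2: hit
3: fault, evict 2, frames (6 3)
6: hit
3: hit
2: fault, evict 6, frames (3 2)
6: fault, evict 3, frames (2 6)
2: hit
6: hit
3: fault, evict 2, frames (6 3)
2: fault, evict 6, frames (3 2)
3: hit
2: hit
3: hit
2: hit
Page faults: 7.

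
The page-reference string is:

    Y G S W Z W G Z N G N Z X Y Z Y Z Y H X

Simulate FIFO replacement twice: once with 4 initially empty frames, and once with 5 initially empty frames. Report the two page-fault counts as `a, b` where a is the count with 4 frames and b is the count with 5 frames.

11, 9

4 frames: F F F F F . . . F F . . F F F . . . F . → 11 faults.
5 frames: F F F F F . . . F . . . F F . . . . F . → 9 faults.
9 < 11: adding a frame reduced faults, as is typical.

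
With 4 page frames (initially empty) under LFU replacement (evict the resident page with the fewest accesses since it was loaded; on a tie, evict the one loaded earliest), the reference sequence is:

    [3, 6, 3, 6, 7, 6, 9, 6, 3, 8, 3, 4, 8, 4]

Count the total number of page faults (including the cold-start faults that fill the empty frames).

3: fault, frames {3}
6: fault, frames {3,6}
3: hit
6: hit
7: fault, frames {3,6,7}
6: hit
9: fault, frames {3,6,7,9}
6: hit
3: hit
8: fault, evict 7, frames {3,6,9,8}
3: hit
4: fault, evict 9, frames {3,6,8,4}
8: hit
4: hit
Page faults: 6.

6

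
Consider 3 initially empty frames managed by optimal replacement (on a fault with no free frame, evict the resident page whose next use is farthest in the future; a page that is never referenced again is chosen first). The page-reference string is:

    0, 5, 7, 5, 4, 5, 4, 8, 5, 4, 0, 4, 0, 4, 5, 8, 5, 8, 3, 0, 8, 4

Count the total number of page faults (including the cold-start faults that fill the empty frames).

0: fault, frames (0)
5: fault, frames (0 5)
7: fault, frames (0 5 7)
5: hit
4: fault, evict 7, frames (0 5 4)
5: hit
4: hit
8: fault, evict 0, frames (5 4 8)
5: hit
4: hit
0: fault, evict 8, frames (5 4 0)
4: hit
0: hit
4: hit
5: hit
8: fault, evict 4, frames (5 0 8)
5: hit
8: hit
3: fault, evict 5, frames (0 8 3)
0: hit
8: hit
4: fault, evict 3, frames (0 8 4)
Page faults: 9.

9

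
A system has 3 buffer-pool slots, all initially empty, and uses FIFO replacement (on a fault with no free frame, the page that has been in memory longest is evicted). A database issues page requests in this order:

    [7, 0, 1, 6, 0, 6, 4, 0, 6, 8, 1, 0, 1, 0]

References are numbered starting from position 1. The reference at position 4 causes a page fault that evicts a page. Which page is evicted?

7

pos 1: 7 -> fault, frames {7}
pos 2: 0 -> fault, frames {7,0}
pos 3: 1 -> fault, frames {7,0,1}
pos 4: 6 -> fault, evict 7, frames {0,1,6}
At position 4, page 7 is evicted.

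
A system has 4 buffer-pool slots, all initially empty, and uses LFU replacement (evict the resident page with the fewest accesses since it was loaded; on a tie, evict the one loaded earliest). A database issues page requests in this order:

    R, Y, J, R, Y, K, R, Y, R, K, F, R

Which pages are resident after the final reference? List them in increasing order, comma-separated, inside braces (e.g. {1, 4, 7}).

{F, K, R, Y}

R: fault, frames {R}
Y: fault, frames {R,Y}
J: fault, frames {R,Y,J}
R: hit
Y: hit
K: fault, frames {R,Y,J,K}
R: hit
Y: hit
R: hit
K: hit
F: fault, evict J, frames {R,Y,K,F}
R: hit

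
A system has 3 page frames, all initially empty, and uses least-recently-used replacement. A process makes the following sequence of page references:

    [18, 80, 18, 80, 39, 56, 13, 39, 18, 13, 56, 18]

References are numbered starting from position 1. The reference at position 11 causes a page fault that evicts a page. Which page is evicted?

39

pos 1: 18 -> miss, frames [18]
pos 2: 80 -> miss, frames [18, 80]
pos 3: 18 -> hit
pos 4: 80 -> hit
pos 5: 39 -> miss, frames [18, 80, 39]
pos 6: 56 -> miss, evict 18, frames [80, 39, 56]
pos 7: 13 -> miss, evict 80, frames [39, 56, 13]
pos 8: 39 -> hit
pos 9: 18 -> miss, evict 56, frames [13, 39, 18]
pos 10: 13 -> hit
pos 11: 56 -> miss, evict 39, frames [18, 13, 56]
At position 11, page 39 is evicted.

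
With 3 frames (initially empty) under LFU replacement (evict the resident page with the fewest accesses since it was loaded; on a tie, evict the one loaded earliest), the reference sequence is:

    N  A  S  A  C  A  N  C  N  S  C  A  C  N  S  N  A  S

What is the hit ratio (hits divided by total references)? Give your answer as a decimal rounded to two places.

0.56

N -> miss, frames [N]
A -> miss, frames [N, A]
S -> miss, frames [N, A, S]
A -> hit
C -> miss, evict N, frames [A, S, C]
A -> hit
N -> miss, evict S, frames [A, C, N]
C -> hit
N -> hit
S -> miss, evict C, frames [A, N, S]
C -> miss, evict S, frames [A, N, C]
A -> hit
C -> hit
N -> hit
S -> miss, evict C, frames [A, N, S]
N -> hit
A -> hit
S -> hit
Hits: 10 of 18 references → 10/18 = 0.5556.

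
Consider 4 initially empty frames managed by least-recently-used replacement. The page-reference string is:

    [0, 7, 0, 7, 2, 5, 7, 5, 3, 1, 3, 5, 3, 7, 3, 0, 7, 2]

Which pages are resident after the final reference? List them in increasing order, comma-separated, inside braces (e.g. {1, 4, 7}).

0 -> fault, frames [0]
7 -> fault, frames [0, 7]
0 -> hit
7 -> hit
2 -> fault, frames [0, 7, 2]
5 -> fault, frames [0, 7, 2, 5]
7 -> hit
5 -> hit
3 -> fault, evict 0, frames [2, 7, 5, 3]
1 -> fault, evict 2, frames [7, 5, 3, 1]
3 -> hit
5 -> hit
3 -> hit
7 -> hit
3 -> hit
0 -> fault, evict 1, frames [5, 7, 3, 0]
7 -> hit
2 -> fault, evict 5, frames [3, 0, 7, 2]

{0, 2, 3, 7}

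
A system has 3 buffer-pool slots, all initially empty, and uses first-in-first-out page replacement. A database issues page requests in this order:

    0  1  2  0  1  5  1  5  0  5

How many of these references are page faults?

0 → fault, frames [0]
1 → fault, frames [0, 1]
2 → fault, frames [0, 1, 2]
0 → hit
1 → hit
5 → fault, evict 0, frames [1, 2, 5]
1 → hit
5 → hit
0 → fault, evict 1, frames [2, 5, 0]
5 → hit
Page faults: 5.

5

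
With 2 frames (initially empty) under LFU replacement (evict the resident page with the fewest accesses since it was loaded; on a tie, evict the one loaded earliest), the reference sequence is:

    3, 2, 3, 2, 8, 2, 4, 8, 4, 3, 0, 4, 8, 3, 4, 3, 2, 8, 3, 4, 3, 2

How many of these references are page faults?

3 → fault, frames {3}
2 → fault, frames {3,2}
3 → hit
2 → hit
8 → fault, evict 3, frames {2,8}
2 → hit
4 → fault, evict 8, frames {2,4}
8 → fault, evict 4, frames {2,8}
4 → fault, evict 8, frames {2,4}
3 → fault, evict 4, frames {2,3}
0 → fault, evict 3, frames {2,0}
4 → fault, evict 0, frames {2,4}
8 → fault, evict 4, frames {2,8}
3 → fault, evict 8, frames {2,3}
4 → fault, evict 3, frames {2,4}
3 → fault, evict 4, frames {2,3}
2 → hit
8 → fault, evict 3, frames {2,8}
3 → fault, evict 8, frames {2,3}
4 → fault, evict 3, frames {2,4}
3 → fault, evict 4, frames {2,3}
2 → hit
Page faults: 17.

17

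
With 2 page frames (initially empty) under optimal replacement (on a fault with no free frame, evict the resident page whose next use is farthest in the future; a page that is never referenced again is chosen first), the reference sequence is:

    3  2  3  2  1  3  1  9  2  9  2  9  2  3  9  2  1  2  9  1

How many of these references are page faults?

9

3 -> miss, frames (3)
2 -> miss, frames (3 2)
3 -> hit
2 -> hit
1 -> miss, evict 2, frames (3 1)
3 -> hit
1 -> hit
9 -> miss, evict 1, frames (3 9)
2 -> miss, evict 3, frames (9 2)
9 -> hit
2 -> hit
9 -> hit
2 -> hit
3 -> miss, evict 2, frames (9 3)
9 -> hit
2 -> miss, evict 3, frames (9 2)
1 -> miss, evict 9, frames (2 1)
2 -> hit
9 -> miss, evict 2, frames (1 9)
1 -> hit
Page faults: 9.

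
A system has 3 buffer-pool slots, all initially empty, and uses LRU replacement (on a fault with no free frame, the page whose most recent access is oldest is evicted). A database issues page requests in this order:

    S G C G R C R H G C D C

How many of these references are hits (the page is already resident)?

4

S: miss, frames [S]
G: miss, frames [S, G]
C: miss, frames [S, G, C]
G: hit
R: miss, evict S, frames [C, G, R]
C: hit
R: hit
H: miss, evict G, frames [C, R, H]
G: miss, evict C, frames [R, H, G]
C: miss, evict R, frames [H, G, C]
D: miss, evict H, frames [G, C, D]
C: hit
Hits: 4.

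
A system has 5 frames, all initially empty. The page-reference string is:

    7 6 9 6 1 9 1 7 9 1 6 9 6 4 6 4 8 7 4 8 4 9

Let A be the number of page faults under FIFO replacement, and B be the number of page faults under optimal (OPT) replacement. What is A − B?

1

Under FIFO: F F F . F . . . . . . . . F . . F F . . . . → 7 faults.
Under OPT: F F F . F . . . . . . . . F . . F . . . . . → 6 faults.
A − B = 7 − 6 = 1.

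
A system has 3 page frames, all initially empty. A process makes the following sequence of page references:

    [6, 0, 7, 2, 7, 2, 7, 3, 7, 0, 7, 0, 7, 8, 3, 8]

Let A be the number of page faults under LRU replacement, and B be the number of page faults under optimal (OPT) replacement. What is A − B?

Under LRU: F F F F . . . F . F . . . F F . → 8 faults.
Under OPT: F F F F . . . F . . . . . F . . → 6 faults.
A − B = 8 − 6 = 2.

2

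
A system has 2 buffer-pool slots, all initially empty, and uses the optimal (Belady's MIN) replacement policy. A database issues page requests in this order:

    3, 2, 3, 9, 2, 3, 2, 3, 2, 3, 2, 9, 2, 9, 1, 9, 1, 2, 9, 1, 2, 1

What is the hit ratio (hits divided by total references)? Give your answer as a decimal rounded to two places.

0.64

3 -> fault, frames [3]
2 -> fault, frames [3, 2]
3 -> hit
9 -> fault, evict 3, frames [2, 9]
2 -> hit
3 -> fault, evict 9, frames [2, 3]
2 -> hit
3 -> hit
2 -> hit
3 -> hit
2 -> hit
9 -> fault, evict 3, frames [2, 9]
2 -> hit
9 -> hit
1 -> fault, evict 2, frames [9, 1]
9 -> hit
1 -> hit
2 -> fault, evict 1, frames [9, 2]
9 -> hit
1 -> fault, evict 9, frames [2, 1]
2 -> hit
1 -> hit
Hits: 14 of 22 references → 14/22 = 0.6364.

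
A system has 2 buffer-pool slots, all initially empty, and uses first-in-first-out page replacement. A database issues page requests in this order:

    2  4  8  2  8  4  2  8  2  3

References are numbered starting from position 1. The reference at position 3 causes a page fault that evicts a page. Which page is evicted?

2

pos 1: 2: miss, frames (2)
pos 2: 4: miss, frames (2 4)
pos 3: 8: miss, evict 2, frames (4 8)
At position 3, page 2 is evicted.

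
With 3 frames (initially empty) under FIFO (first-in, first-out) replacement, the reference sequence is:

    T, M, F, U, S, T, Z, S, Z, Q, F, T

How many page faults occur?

10

T: miss, frames [T]
M: miss, frames [T, M]
F: miss, frames [T, M, F]
U: miss, evict T, frames [M, F, U]
S: miss, evict M, frames [F, U, S]
T: miss, evict F, frames [U, S, T]
Z: miss, evict U, frames [S, T, Z]
S: hit
Z: hit
Q: miss, evict S, frames [T, Z, Q]
F: miss, evict T, frames [Z, Q, F]
T: miss, evict Z, frames [Q, F, T]
Page faults: 10.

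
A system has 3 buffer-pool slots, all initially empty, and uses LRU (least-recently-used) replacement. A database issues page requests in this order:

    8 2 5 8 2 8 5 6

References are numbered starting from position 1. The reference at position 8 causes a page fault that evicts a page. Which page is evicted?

2

pos 1: 8 → miss, frames (8)
pos 2: 2 → miss, frames (8 2)
pos 3: 5 → miss, frames (8 2 5)
pos 4: 8 → hit
pos 5: 2 → hit
pos 6: 8 → hit
pos 7: 5 → hit
pos 8: 6 → miss, evict 2, frames (8 5 6)
At position 8, page 2 is evicted.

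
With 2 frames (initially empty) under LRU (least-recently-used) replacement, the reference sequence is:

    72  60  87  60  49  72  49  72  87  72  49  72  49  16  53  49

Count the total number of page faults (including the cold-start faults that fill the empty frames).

72 → miss, frames [72]
60 → miss, frames [72, 60]
87 → miss, evict 72, frames [60, 87]
60 → hit
49 → miss, evict 87, frames [60, 49]
72 → miss, evict 60, frames [49, 72]
49 → hit
72 → hit
87 → miss, evict 49, frames [72, 87]
72 → hit
49 → miss, evict 87, frames [72, 49]
72 → hit
49 → hit
16 → miss, evict 72, frames [49, 16]
53 → miss, evict 49, frames [16, 53]
49 → miss, evict 16, frames [53, 49]
Page faults: 10.

10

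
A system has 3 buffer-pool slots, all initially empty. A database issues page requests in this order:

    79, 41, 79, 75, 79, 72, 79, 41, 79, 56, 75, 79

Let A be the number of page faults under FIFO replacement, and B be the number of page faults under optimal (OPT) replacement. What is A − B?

3

Under FIFO: F F . F . F F F . F F F → 9 faults.
Under OPT: F F . F . F . . . F F . → 6 faults.
A − B = 9 − 6 = 3.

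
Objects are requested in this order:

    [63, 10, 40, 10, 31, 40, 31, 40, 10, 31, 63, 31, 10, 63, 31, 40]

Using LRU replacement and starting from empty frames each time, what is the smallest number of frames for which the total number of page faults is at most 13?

f=1: 16 faults
f=2: 12 faults
f=3: 6 faults
f=4: 4 faults
Smallest f with faults ≤ 13 is 2.

2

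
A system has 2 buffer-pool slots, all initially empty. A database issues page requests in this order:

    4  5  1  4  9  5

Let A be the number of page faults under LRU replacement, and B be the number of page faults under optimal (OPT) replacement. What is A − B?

Under LRU: F F F F F F → 6 faults.
Under OPT: F F F . F F → 5 faults.
A − B = 6 − 5 = 1.

1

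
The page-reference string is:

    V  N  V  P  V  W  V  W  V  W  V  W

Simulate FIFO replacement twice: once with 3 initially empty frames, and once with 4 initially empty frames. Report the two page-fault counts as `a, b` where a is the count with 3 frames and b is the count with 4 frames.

5, 4

3 frames: F F . F . F F . . . . . → 5 faults.
4 frames: F F . F . F . . . . . . → 4 faults.
4 < 5: adding a frame reduced faults, as is typical.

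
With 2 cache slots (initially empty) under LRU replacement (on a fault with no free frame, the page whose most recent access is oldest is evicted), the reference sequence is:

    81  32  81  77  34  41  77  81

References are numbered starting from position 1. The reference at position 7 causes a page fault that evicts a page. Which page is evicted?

34

pos 1: 81 → miss, frames {81}
pos 2: 32 → miss, frames {81,32}
pos 3: 81 → hit
pos 4: 77 → miss, evict 32, frames {81,77}
pos 5: 34 → miss, evict 81, frames {77,34}
pos 6: 41 → miss, evict 77, frames {34,41}
pos 7: 77 → miss, evict 34, frames {41,77}
At position 7, page 34 is evicted.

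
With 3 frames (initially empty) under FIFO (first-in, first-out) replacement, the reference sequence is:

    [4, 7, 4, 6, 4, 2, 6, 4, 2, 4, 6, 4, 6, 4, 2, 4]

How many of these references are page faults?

5

4 -> fault, frames (4)
7 -> fault, frames (4 7)
4 -> hit
6 -> fault, frames (4 7 6)
4 -> hit
2 -> fault, evict 4, frames (7 6 2)
6 -> hit
4 -> fault, evict 7, frames (6 2 4)
2 -> hit
4 -> hit
6 -> hit
4 -> hit
6 -> hit
4 -> hit
2 -> hit
4 -> hit
Page faults: 5.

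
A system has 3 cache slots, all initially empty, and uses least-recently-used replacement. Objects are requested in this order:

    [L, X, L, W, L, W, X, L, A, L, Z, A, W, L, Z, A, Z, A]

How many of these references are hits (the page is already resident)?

9

L → fault, frames [L]
X → fault, frames [L, X]
L → hit
W → fault, frames [X, L, W]
L → hit
W → hit
X → hit
L → hit
A → fault, evict W, frames [X, L, A]
L → hit
Z → fault, evict X, frames [A, L, Z]
A → hit
W → fault, evict L, frames [Z, A, W]
L → fault, evict Z, frames [A, W, L]
Z → fault, evict A, frames [W, L, Z]
A → fault, evict W, frames [L, Z, A]
Z → hit
A → hit
Hits: 9.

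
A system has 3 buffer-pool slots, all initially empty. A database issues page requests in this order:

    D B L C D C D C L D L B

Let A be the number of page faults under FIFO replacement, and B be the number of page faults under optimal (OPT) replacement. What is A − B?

Under FIFO: F F F F F . . . . . . F → 6 faults.
Under OPT: F F F F . . . . . . . F → 5 faults.
A − B = 6 − 5 = 1.

1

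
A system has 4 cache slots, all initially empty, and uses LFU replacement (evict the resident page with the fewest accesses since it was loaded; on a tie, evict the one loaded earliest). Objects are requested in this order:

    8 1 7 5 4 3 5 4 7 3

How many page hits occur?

4

8 → fault, frames (8)
1 → fault, frames (8 1)
7 → fault, frames (8 1 7)
5 → fault, frames (8 1 7 5)
4 → fault, evict 8, frames (1 7 5 4)
3 → fault, evict 1, frames (7 5 4 3)
5 → hit
4 → hit
7 → hit
3 → hit
Hits: 4.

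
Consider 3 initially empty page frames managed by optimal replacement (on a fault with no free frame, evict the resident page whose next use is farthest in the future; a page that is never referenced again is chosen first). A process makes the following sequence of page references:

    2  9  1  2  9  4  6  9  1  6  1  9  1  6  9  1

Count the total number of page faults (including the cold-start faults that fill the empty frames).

5

2 → miss, frames (2)
9 → miss, frames (2 9)
1 → miss, frames (2 9 1)
2 → hit
9 → hit
4 → miss, evict 2, frames (9 1 4)
6 → miss, evict 4, frames (9 1 6)
9 → hit
1 → hit
6 → hit
1 → hit
9 → hit
1 → hit
6 → hit
9 → hit
1 → hit
Page faults: 5.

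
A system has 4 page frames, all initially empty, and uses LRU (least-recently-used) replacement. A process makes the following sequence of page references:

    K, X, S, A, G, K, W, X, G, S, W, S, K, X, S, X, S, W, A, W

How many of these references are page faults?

K -> miss, frames {K}
X -> miss, frames {K,X}
S -> miss, frames {K,X,S}
A -> miss, frames {K,X,S,A}
G -> miss, evict K, frames {X,S,A,G}
K -> miss, evict X, frames {S,A,G,K}
W -> miss, evict S, frames {A,G,K,W}
X -> miss, evict A, frames {G,K,W,X}
G -> hit
S -> miss, evict K, frames {W,X,G,S}
W -> hit
S -> hit
K -> miss, evict X, frames {G,W,S,K}
X -> miss, evict G, frames {W,S,K,X}
S -> hit
X -> hit
S -> hit
W -> hit
A -> miss, evict K, frames {X,S,W,A}
W -> hit
Page faults: 12.

12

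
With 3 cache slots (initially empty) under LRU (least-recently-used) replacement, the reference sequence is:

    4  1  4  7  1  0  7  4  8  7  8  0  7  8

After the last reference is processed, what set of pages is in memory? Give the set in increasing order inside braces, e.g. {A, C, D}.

4 -> fault, frames (4)
1 -> fault, frames (4 1)
4 -> hit
7 -> fault, frames (1 4 7)
1 -> hit
0 -> fault, evict 4, frames (7 1 0)
7 -> hit
4 -> fault, evict 1, frames (0 7 4)
8 -> fault, evict 0, frames (7 4 8)
7 -> hit
8 -> hit
0 -> fault, evict 4, frames (7 8 0)
7 -> hit
8 -> hit

{0, 7, 8}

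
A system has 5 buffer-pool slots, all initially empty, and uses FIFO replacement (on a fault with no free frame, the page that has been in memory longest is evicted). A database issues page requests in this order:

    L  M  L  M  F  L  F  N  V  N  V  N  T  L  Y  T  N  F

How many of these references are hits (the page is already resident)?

L: fault, frames [L]
M: fault, frames [L, M]
L: hit
M: hit
F: fault, frames [L, M, F]
L: hit
F: hit
N: fault, frames [L, M, F, N]
V: fault, frames [L, M, F, N, V]
N: hit
V: hit
N: hit
T: fault, evict L, frames [M, F, N, V, T]
L: fault, evict M, frames [F, N, V, T, L]
Y: fault, evict F, frames [N, V, T, L, Y]
T: hit
N: hit
F: fault, evict N, frames [V, T, L, Y, F]
Hits: 9.

9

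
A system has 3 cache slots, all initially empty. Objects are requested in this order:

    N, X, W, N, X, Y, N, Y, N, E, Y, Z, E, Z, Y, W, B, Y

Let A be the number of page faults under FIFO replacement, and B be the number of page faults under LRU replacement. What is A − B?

2

Under FIFO: F F F . . F F . . F . F . . F F F . → 10 faults.
Under LRU: F F F . . F . . . F . F . . . F F . → 8 faults.
A − B = 10 − 8 = 2.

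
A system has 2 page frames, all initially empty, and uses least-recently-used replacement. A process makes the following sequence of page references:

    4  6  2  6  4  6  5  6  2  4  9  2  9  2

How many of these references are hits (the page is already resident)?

4: miss, frames [4]
6: miss, frames [4, 6]
2: miss, evict 4, frames [6, 2]
6: hit
4: miss, evict 2, frames [6, 4]
6: hit
5: miss, evict 4, frames [6, 5]
6: hit
2: miss, evict 5, frames [6, 2]
4: miss, evict 6, frames [2, 4]
9: miss, evict 2, frames [4, 9]
2: miss, evict 4, frames [9, 2]
9: hit
2: hit
Hits: 5.

5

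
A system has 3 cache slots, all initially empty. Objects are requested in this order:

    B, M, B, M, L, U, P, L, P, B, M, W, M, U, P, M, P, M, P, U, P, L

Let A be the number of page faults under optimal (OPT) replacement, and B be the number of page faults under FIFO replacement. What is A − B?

Under OPT: F F . . F F F . . . F F . F . . . . . . . F → 9 faults.
Under FIFO: F F . . F F F . . F F F . F F F . . . . . F → 12 faults.
A − B = 9 − 12 = -3.

-3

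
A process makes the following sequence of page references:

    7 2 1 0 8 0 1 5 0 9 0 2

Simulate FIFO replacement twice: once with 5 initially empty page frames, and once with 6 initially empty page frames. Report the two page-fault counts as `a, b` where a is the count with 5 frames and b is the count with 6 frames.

5 frames: F F F F F . . F . F . F → 8 faults.
6 frames: F F F F F . . F . F . . → 7 faults.
7 < 8: adding a frame reduced faults, as is typical.

8, 7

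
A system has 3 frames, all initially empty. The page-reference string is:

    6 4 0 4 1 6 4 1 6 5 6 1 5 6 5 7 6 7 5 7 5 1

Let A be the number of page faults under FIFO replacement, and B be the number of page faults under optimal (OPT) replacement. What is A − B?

Under FIFO: F F F . F F F . . F . F . F . F . . F . . F → 12 faults.
Under OPT: F F F . F . . . . F . . . . . F . . . . . F → 7 faults.
A − B = 12 − 7 = 5.

5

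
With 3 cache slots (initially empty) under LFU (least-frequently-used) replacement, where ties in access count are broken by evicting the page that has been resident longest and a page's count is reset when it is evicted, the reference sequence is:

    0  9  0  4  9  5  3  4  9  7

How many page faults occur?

0 -> miss, frames {0}
9 -> miss, frames {0,9}
0 -> hit
4 -> miss, frames {0,9,4}
9 -> hit
5 -> miss, evict 4, frames {0,9,5}
3 -> miss, evict 5, frames {0,9,3}
4 -> miss, evict 3, frames {0,9,4}
9 -> hit
7 -> miss, evict 4, frames {0,9,7}
Page faults: 7.

7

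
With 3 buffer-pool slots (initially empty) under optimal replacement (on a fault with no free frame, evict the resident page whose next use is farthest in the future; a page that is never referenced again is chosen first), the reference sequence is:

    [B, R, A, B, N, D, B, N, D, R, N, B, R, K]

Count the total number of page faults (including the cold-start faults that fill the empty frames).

B -> fault, frames (B)
R -> fault, frames (B R)
A -> fault, frames (B R A)
B -> hit
N -> fault, evict A, frames (B R N)
D -> fault, evict R, frames (B N D)
B -> hit
N -> hit
D -> hit
R -> fault, evict D, frames (B N R)
N -> hit
B -> hit
R -> hit
K -> fault, evict R, frames (B N K)
Page faults: 7.

7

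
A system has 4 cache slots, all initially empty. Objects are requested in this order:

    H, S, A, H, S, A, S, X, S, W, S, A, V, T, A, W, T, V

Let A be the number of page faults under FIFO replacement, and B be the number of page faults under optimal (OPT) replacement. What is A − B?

1

Under FIFO: F F F . . . . F . F . . F F F . . . → 8 faults.
Under OPT: F F F . . . . F . F . . F F . . . . → 7 faults.
A − B = 8 − 7 = 1.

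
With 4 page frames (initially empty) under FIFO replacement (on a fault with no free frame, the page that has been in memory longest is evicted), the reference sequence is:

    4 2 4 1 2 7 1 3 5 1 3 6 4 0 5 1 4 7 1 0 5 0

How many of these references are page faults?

12

4: fault, frames (4)
2: fault, frames (4 2)
4: hit
1: fault, frames (4 2 1)
2: hit
7: fault, frames (4 2 1 7)
1: hit
3: fault, evict 4, frames (2 1 7 3)
5: fault, evict 2, frames (1 7 3 5)
1: hit
3: hit
6: fault, evict 1, frames (7 3 5 6)
4: fault, evict 7, frames (3 5 6 4)
0: fault, evict 3, frames (5 6 4 0)
5: hit
1: fault, evict 5, frames (6 4 0 1)
4: hit
7: fault, evict 6, frames (4 0 1 7)
1: hit
0: hit
5: fault, evict 4, frames (0 1 7 5)
0: hit
Page faults: 12.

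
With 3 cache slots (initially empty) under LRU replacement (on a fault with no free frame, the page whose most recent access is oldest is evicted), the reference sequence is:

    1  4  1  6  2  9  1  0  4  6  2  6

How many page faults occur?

1: miss, frames {1}
4: miss, frames {1,4}
1: hit
6: miss, frames {4,1,6}
2: miss, evict 4, frames {1,6,2}
9: miss, evict 1, frames {6,2,9}
1: miss, evict 6, frames {2,9,1}
0: miss, evict 2, frames {9,1,0}
4: miss, evict 9, frames {1,0,4}
6: miss, evict 1, frames {0,4,6}
2: miss, evict 0, frames {4,6,2}
6: hit
Page faults: 10.

10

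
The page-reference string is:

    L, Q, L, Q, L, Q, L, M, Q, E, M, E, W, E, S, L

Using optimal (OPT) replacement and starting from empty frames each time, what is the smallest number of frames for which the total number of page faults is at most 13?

2

f=1: 16 faults
f=2: 7 faults
f=3: 6 faults
f=4: 6 faults
f=5: 6 faults
f=6: 6 faults
Smallest f with faults ≤ 13 is 2.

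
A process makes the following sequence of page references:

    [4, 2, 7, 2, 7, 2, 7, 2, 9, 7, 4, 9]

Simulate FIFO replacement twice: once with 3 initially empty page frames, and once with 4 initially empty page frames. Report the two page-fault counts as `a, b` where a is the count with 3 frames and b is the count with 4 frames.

3 frames: F F F . . . . . F . F . → 5 faults.
4 frames: F F F . . . . . F . . . → 4 faults.
4 < 5: adding a frame reduced faults, as is typical.

5, 4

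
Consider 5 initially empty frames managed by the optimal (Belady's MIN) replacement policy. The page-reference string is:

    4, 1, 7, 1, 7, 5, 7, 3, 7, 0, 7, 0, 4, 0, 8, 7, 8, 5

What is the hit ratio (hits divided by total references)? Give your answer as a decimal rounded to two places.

0.61

4 → fault, frames (4)
1 → fault, frames (4 1)
7 → fault, frames (4 1 7)
1 → hit
7 → hit
5 → fault, frames (4 1 7 5)
7 → hit
3 → fault, frames (4 1 7 5 3)
7 → hit
0 → fault, evict 3, frames (4 1 7 5 0)
7 → hit
0 → hit
4 → hit
0 → hit
8 → fault, evict 0, frames (4 1 7 5 8)
7 → hit
8 → hit
5 → hit
Hits: 11 of 18 references → 11/18 = 0.6111.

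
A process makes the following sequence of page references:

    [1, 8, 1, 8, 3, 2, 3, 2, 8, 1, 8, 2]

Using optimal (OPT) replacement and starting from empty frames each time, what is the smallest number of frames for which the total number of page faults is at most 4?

4

f=1: 12 faults
f=2: 7 faults
f=3: 5 faults
f=4: 4 faults
Smallest f with faults ≤ 4 is 4.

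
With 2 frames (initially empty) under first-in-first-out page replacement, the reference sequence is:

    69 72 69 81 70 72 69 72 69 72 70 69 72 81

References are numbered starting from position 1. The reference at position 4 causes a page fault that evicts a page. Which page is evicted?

69

pos 1: 69 → fault, frames (69)
pos 2: 72 → fault, frames (69 72)
pos 3: 69 → hit
pos 4: 81 → fault, evict 69, frames (72 81)
At position 4, page 69 is evicted.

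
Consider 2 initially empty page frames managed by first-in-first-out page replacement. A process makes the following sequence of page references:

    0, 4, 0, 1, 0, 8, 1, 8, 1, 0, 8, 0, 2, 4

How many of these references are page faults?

0: fault, frames {0}
4: fault, frames {0,4}
0: hit
1: fault, evict 0, frames {4,1}
0: fault, evict 4, frames {1,0}
8: fault, evict 1, frames {0,8}
1: fault, evict 0, frames {8,1}
8: hit
1: hit
0: fault, evict 8, frames {1,0}
8: fault, evict 1, frames {0,8}
0: hit
2: fault, evict 0, frames {8,2}
4: fault, evict 8, frames {2,4}
Page faults: 10.

10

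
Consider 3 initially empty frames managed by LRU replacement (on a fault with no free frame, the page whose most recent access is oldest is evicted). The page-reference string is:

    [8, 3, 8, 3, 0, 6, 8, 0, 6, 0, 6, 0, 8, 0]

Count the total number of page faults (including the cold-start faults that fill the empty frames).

8 → fault, frames (8)
3 → fault, frames (8 3)
8 → hit
3 → hit
0 → fault, frames (8 3 0)
6 → fault, evict 8, frames (3 0 6)
8 → fault, evict 3, frames (0 6 8)
0 → hit
6 → hit
0 → hit
6 → hit
0 → hit
8 → hit
0 → hit
Page faults: 5.

5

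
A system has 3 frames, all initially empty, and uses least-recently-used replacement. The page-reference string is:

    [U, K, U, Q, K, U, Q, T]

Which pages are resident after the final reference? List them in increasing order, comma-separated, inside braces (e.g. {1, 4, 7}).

{Q, T, U}

U → miss, frames (U)
K → miss, frames (U K)
U → hit
Q → miss, frames (K U Q)
K → hit
U → hit
Q → hit
T → miss, evict K, frames (U Q T)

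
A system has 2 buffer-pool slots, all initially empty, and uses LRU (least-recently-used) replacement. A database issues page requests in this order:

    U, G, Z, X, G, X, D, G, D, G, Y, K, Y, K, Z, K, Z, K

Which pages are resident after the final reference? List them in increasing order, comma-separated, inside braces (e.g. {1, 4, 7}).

{K, Z}

U → miss, frames (U)
G → miss, frames (U G)
Z → miss, evict U, frames (G Z)
X → miss, evict G, frames (Z X)
G → miss, evict Z, frames (X G)
X → hit
D → miss, evict G, frames (X D)
G → miss, evict X, frames (D G)
D → hit
G → hit
Y → miss, evict D, frames (G Y)
K → miss, evict G, frames (Y K)
Y → hit
K → hit
Z → miss, evict Y, frames (K Z)
K → hit
Z → hit
K → hit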